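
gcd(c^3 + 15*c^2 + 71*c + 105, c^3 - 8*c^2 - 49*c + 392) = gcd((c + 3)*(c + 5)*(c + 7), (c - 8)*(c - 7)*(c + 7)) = c + 7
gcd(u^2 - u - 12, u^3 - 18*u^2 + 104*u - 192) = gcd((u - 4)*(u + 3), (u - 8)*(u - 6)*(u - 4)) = u - 4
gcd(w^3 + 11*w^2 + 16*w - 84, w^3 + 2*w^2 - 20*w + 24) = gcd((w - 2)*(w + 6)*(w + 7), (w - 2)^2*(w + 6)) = w^2 + 4*w - 12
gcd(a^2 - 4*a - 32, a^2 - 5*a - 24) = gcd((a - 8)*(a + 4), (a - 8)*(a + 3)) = a - 8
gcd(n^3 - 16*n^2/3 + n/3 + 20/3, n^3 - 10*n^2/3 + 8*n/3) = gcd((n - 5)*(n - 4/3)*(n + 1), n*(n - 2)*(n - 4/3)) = n - 4/3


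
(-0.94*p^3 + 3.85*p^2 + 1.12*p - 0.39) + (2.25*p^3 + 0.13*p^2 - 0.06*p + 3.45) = 1.31*p^3 + 3.98*p^2 + 1.06*p + 3.06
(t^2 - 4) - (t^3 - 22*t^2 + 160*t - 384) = -t^3 + 23*t^2 - 160*t + 380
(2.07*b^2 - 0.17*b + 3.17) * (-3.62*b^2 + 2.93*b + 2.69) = -7.4934*b^4 + 6.6805*b^3 - 6.4052*b^2 + 8.8308*b + 8.5273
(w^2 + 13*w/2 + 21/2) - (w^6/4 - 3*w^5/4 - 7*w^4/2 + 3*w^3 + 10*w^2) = -w^6/4 + 3*w^5/4 + 7*w^4/2 - 3*w^3 - 9*w^2 + 13*w/2 + 21/2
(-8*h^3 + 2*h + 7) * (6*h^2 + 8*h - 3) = -48*h^5 - 64*h^4 + 36*h^3 + 58*h^2 + 50*h - 21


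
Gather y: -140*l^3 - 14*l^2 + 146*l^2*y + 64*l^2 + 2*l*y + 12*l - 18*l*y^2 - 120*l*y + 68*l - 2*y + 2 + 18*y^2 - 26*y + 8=-140*l^3 + 50*l^2 + 80*l + y^2*(18 - 18*l) + y*(146*l^2 - 118*l - 28) + 10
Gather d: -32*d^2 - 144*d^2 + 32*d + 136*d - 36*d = -176*d^2 + 132*d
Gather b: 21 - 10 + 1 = 12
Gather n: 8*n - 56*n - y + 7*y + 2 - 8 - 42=-48*n + 6*y - 48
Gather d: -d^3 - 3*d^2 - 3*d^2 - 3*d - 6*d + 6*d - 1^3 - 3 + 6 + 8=-d^3 - 6*d^2 - 3*d + 10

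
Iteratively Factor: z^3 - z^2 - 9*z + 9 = (z - 1)*(z^2 - 9) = (z - 1)*(z + 3)*(z - 3)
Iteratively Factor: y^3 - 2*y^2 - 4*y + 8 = (y - 2)*(y^2 - 4) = (y - 2)^2*(y + 2)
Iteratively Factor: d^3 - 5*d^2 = (d - 5)*(d^2) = d*(d - 5)*(d)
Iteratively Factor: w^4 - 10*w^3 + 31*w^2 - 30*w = (w - 3)*(w^3 - 7*w^2 + 10*w) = w*(w - 3)*(w^2 - 7*w + 10) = w*(w - 5)*(w - 3)*(w - 2)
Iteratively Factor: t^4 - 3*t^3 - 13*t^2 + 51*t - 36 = (t + 4)*(t^3 - 7*t^2 + 15*t - 9) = (t - 3)*(t + 4)*(t^2 - 4*t + 3) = (t - 3)*(t - 1)*(t + 4)*(t - 3)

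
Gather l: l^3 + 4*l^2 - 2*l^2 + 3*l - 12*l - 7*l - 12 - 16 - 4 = l^3 + 2*l^2 - 16*l - 32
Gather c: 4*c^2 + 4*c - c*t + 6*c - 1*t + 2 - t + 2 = 4*c^2 + c*(10 - t) - 2*t + 4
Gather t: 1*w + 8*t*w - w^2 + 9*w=8*t*w - w^2 + 10*w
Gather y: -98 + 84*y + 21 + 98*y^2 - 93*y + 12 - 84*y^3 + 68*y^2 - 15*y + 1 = -84*y^3 + 166*y^2 - 24*y - 64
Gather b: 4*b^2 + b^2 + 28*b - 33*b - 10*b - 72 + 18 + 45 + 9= 5*b^2 - 15*b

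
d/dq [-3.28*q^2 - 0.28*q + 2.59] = -6.56*q - 0.28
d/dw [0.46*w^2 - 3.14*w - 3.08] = 0.92*w - 3.14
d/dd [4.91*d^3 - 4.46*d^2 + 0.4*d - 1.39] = 14.73*d^2 - 8.92*d + 0.4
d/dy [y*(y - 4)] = 2*y - 4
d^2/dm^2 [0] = 0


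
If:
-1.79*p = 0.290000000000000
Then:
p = -0.16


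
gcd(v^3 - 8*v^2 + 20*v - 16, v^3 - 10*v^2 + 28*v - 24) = v^2 - 4*v + 4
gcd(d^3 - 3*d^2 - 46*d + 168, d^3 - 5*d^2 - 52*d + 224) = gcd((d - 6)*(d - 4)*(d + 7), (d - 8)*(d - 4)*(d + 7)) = d^2 + 3*d - 28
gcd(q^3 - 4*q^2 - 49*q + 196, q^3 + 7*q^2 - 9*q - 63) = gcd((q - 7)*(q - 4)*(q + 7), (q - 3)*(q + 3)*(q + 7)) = q + 7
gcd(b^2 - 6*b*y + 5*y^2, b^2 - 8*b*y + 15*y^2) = -b + 5*y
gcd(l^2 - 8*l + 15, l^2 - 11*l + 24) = l - 3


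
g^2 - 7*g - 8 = (g - 8)*(g + 1)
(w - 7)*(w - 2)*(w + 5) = w^3 - 4*w^2 - 31*w + 70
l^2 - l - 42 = (l - 7)*(l + 6)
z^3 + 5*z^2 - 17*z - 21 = (z - 3)*(z + 1)*(z + 7)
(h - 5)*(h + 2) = h^2 - 3*h - 10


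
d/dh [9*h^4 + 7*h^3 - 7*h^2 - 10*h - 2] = 36*h^3 + 21*h^2 - 14*h - 10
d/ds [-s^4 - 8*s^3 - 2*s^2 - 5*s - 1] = -4*s^3 - 24*s^2 - 4*s - 5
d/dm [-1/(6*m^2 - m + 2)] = (12*m - 1)/(6*m^2 - m + 2)^2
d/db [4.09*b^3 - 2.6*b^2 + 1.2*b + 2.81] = 12.27*b^2 - 5.2*b + 1.2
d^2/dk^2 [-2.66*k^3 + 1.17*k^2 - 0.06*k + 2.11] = 2.34 - 15.96*k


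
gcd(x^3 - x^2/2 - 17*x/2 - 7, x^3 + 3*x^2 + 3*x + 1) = x + 1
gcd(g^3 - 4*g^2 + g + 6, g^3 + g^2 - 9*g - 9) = g^2 - 2*g - 3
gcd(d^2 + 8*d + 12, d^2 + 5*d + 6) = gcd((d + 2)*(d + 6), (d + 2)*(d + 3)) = d + 2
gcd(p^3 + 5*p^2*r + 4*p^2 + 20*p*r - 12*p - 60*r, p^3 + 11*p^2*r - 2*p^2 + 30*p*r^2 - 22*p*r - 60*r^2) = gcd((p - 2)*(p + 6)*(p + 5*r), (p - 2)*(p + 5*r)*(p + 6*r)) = p^2 + 5*p*r - 2*p - 10*r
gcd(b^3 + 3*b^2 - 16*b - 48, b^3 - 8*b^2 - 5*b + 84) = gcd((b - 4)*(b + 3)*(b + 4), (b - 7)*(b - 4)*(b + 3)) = b^2 - b - 12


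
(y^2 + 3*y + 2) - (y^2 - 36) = 3*y + 38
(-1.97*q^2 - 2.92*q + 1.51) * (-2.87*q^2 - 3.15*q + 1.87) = 5.6539*q^4 + 14.5859*q^3 + 1.1804*q^2 - 10.2169*q + 2.8237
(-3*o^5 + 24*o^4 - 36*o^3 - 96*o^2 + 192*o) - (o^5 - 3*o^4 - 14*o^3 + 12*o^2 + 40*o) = -4*o^5 + 27*o^4 - 22*o^3 - 108*o^2 + 152*o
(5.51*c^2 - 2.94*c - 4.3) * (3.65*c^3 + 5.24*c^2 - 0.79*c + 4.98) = 20.1115*c^5 + 18.1414*c^4 - 35.4535*c^3 + 7.2304*c^2 - 11.2442*c - 21.414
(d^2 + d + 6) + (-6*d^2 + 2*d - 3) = -5*d^2 + 3*d + 3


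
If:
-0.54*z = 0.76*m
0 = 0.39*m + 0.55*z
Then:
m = 0.00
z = 0.00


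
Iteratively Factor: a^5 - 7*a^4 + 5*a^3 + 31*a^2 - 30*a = (a - 3)*(a^4 - 4*a^3 - 7*a^2 + 10*a) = (a - 3)*(a + 2)*(a^3 - 6*a^2 + 5*a) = (a - 5)*(a - 3)*(a + 2)*(a^2 - a) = (a - 5)*(a - 3)*(a - 1)*(a + 2)*(a)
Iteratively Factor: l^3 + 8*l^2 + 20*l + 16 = (l + 2)*(l^2 + 6*l + 8) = (l + 2)^2*(l + 4)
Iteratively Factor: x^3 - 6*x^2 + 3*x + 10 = (x - 5)*(x^2 - x - 2) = (x - 5)*(x + 1)*(x - 2)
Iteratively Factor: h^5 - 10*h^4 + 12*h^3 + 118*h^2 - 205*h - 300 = (h + 3)*(h^4 - 13*h^3 + 51*h^2 - 35*h - 100) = (h + 1)*(h + 3)*(h^3 - 14*h^2 + 65*h - 100) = (h - 5)*(h + 1)*(h + 3)*(h^2 - 9*h + 20) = (h - 5)^2*(h + 1)*(h + 3)*(h - 4)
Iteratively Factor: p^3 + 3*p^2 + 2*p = (p + 1)*(p^2 + 2*p) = p*(p + 1)*(p + 2)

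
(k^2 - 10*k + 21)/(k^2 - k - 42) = (k - 3)/(k + 6)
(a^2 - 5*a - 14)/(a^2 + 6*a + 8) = (a - 7)/(a + 4)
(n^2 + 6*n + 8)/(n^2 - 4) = (n + 4)/(n - 2)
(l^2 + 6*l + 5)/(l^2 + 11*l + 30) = (l + 1)/(l + 6)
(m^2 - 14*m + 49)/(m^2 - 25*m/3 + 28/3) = 3*(m - 7)/(3*m - 4)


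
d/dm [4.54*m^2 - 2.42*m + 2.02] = 9.08*m - 2.42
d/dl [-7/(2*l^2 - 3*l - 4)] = 7*(4*l - 3)/(-2*l^2 + 3*l + 4)^2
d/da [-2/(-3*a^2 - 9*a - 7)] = 6*(-2*a - 3)/(3*a^2 + 9*a + 7)^2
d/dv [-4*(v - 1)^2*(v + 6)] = -12*v^2 - 32*v + 44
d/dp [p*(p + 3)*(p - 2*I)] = 3*p^2 + p*(6 - 4*I) - 6*I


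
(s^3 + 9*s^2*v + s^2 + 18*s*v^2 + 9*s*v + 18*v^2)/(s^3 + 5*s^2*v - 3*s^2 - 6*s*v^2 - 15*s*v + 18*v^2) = (s^2 + 3*s*v + s + 3*v)/(s^2 - s*v - 3*s + 3*v)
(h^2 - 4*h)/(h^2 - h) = (h - 4)/(h - 1)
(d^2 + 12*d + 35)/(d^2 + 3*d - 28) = (d + 5)/(d - 4)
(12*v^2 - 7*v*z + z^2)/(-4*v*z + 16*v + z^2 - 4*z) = (-3*v + z)/(z - 4)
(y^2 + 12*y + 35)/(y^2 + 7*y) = (y + 5)/y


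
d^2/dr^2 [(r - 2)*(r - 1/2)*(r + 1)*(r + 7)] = 12*r^2 + 33*r - 24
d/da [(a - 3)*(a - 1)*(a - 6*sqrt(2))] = 3*a^2 - 12*sqrt(2)*a - 8*a + 3 + 24*sqrt(2)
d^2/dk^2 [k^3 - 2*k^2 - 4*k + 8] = 6*k - 4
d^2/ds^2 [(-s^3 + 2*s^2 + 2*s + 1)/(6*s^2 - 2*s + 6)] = 2*(16*s^3 - 9*s^2 - 45*s + 8)/(27*s^6 - 27*s^5 + 90*s^4 - 55*s^3 + 90*s^2 - 27*s + 27)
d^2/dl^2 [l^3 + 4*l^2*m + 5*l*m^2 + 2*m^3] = 6*l + 8*m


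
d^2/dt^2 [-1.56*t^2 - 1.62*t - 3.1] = -3.12000000000000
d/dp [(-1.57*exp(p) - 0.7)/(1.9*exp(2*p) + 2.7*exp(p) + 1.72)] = (2.983*exp(2*p) + 2.66*exp(p) - 0.8104)*exp(p)/(3.61*exp(4*p) + 10.26*exp(3*p) + 13.826*exp(2*p) + 9.288*exp(p) + 2.9584)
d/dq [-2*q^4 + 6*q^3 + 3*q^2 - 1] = 2*q*(-4*q^2 + 9*q + 3)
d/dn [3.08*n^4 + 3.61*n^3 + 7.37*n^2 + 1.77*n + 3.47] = 12.32*n^3 + 10.83*n^2 + 14.74*n + 1.77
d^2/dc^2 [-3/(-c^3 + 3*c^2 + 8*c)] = 6*(3*c*(1 - c)*(-c^2 + 3*c + 8) - (-3*c^2 + 6*c + 8)^2)/(c^3*(-c^2 + 3*c + 8)^3)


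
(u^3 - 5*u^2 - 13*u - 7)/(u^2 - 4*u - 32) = (-u^3 + 5*u^2 + 13*u + 7)/(-u^2 + 4*u + 32)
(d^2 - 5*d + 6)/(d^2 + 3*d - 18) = (d - 2)/(d + 6)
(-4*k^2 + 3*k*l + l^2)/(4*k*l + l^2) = (-k + l)/l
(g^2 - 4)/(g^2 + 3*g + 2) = (g - 2)/(g + 1)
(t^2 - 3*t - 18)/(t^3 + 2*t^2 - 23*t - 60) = (t - 6)/(t^2 - t - 20)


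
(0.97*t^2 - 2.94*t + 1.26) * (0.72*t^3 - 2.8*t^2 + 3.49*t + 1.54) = 0.6984*t^5 - 4.8328*t^4 + 12.5245*t^3 - 12.2948*t^2 - 0.130199999999999*t + 1.9404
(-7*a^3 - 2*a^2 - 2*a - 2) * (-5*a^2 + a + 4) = 35*a^5 + 3*a^4 - 20*a^3 - 10*a - 8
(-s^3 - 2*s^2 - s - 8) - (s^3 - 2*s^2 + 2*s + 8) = -2*s^3 - 3*s - 16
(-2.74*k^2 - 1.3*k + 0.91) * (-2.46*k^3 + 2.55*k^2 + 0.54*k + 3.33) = 6.7404*k^5 - 3.789*k^4 - 7.0332*k^3 - 7.5057*k^2 - 3.8376*k + 3.0303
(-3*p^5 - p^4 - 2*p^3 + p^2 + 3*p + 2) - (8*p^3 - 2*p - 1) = -3*p^5 - p^4 - 10*p^3 + p^2 + 5*p + 3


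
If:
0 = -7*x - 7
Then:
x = -1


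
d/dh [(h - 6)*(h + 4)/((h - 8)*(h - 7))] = (-13*h^2 + 160*h - 472)/(h^4 - 30*h^3 + 337*h^2 - 1680*h + 3136)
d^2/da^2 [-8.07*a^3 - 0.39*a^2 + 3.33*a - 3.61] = -48.42*a - 0.78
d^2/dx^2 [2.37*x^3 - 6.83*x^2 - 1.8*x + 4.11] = 14.22*x - 13.66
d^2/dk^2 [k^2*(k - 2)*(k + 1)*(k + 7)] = 20*k^3 + 72*k^2 - 54*k - 28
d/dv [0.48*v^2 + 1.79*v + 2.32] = 0.96*v + 1.79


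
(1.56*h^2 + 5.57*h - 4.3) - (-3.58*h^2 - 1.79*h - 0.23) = 5.14*h^2 + 7.36*h - 4.07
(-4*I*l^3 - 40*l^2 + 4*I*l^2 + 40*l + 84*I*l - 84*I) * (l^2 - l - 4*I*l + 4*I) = -4*I*l^5 - 56*l^4 + 8*I*l^4 + 112*l^3 + 240*I*l^3 + 280*l^2 - 488*I*l^2 - 672*l + 244*I*l + 336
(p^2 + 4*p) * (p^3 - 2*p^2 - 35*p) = p^5 + 2*p^4 - 43*p^3 - 140*p^2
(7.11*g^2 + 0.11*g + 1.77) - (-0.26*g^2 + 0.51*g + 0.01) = 7.37*g^2 - 0.4*g + 1.76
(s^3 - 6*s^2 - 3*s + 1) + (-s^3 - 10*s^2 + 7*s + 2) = -16*s^2 + 4*s + 3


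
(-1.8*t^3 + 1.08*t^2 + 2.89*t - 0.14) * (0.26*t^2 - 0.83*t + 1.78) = -0.468*t^5 + 1.7748*t^4 - 3.349*t^3 - 0.5127*t^2 + 5.2604*t - 0.2492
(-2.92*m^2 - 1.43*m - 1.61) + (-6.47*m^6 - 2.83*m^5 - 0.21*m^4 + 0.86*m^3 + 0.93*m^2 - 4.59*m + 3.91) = -6.47*m^6 - 2.83*m^5 - 0.21*m^4 + 0.86*m^3 - 1.99*m^2 - 6.02*m + 2.3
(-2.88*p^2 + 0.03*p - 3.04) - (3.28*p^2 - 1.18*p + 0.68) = -6.16*p^2 + 1.21*p - 3.72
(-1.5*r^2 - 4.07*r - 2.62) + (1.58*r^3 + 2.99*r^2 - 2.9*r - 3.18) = 1.58*r^3 + 1.49*r^2 - 6.97*r - 5.8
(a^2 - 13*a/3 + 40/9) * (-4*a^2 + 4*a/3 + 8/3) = -4*a^4 + 56*a^3/3 - 188*a^2/9 - 152*a/27 + 320/27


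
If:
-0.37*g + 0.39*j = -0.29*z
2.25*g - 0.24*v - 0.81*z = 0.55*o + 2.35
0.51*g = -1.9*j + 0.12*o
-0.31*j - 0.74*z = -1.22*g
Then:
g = 0.550263085018001*z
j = -0.221545278316256*z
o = -1.16918212868088*z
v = 4.46309213360411*z - 9.79166666666667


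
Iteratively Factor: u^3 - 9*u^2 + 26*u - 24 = (u - 2)*(u^2 - 7*u + 12) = (u - 3)*(u - 2)*(u - 4)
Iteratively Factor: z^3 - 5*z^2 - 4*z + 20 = (z + 2)*(z^2 - 7*z + 10) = (z - 2)*(z + 2)*(z - 5)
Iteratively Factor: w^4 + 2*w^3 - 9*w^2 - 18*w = (w)*(w^3 + 2*w^2 - 9*w - 18) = w*(w - 3)*(w^2 + 5*w + 6) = w*(w - 3)*(w + 3)*(w + 2)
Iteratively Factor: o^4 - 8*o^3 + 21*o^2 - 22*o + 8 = (o - 1)*(o^3 - 7*o^2 + 14*o - 8) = (o - 1)^2*(o^2 - 6*o + 8) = (o - 2)*(o - 1)^2*(o - 4)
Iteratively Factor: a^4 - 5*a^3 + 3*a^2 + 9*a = (a)*(a^3 - 5*a^2 + 3*a + 9) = a*(a + 1)*(a^2 - 6*a + 9) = a*(a - 3)*(a + 1)*(a - 3)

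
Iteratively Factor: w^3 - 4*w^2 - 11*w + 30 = (w - 5)*(w^2 + w - 6) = (w - 5)*(w - 2)*(w + 3)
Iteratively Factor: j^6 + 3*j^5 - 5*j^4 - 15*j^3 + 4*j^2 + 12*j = (j + 2)*(j^5 + j^4 - 7*j^3 - j^2 + 6*j) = (j - 1)*(j + 2)*(j^4 + 2*j^3 - 5*j^2 - 6*j) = (j - 1)*(j + 2)*(j + 3)*(j^3 - j^2 - 2*j) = (j - 2)*(j - 1)*(j + 2)*(j + 3)*(j^2 + j) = j*(j - 2)*(j - 1)*(j + 2)*(j + 3)*(j + 1)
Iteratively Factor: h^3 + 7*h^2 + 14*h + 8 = (h + 2)*(h^2 + 5*h + 4) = (h + 1)*(h + 2)*(h + 4)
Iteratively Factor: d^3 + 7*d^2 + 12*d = (d + 4)*(d^2 + 3*d) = (d + 3)*(d + 4)*(d)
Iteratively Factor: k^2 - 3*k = (k)*(k - 3)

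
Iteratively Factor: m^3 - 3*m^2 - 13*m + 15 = (m - 1)*(m^2 - 2*m - 15) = (m - 1)*(m + 3)*(m - 5)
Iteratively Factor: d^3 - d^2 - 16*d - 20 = (d - 5)*(d^2 + 4*d + 4) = (d - 5)*(d + 2)*(d + 2)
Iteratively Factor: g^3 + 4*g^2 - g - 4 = (g + 1)*(g^2 + 3*g - 4) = (g - 1)*(g + 1)*(g + 4)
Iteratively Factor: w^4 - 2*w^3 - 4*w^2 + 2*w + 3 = (w - 3)*(w^3 + w^2 - w - 1) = (w - 3)*(w - 1)*(w^2 + 2*w + 1) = (w - 3)*(w - 1)*(w + 1)*(w + 1)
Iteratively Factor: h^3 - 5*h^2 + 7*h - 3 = (h - 1)*(h^2 - 4*h + 3) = (h - 1)^2*(h - 3)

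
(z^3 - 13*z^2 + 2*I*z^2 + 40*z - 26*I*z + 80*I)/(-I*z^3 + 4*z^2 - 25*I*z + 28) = (I*z^3 + z^2*(-2 - 13*I) + z*(26 + 40*I) - 80)/(z^3 + 4*I*z^2 + 25*z + 28*I)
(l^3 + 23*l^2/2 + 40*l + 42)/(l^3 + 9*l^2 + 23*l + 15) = (l^3 + 23*l^2/2 + 40*l + 42)/(l^3 + 9*l^2 + 23*l + 15)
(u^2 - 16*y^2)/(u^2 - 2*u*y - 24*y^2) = (-u + 4*y)/(-u + 6*y)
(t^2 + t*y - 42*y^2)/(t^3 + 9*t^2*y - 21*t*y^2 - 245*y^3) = (-t + 6*y)/(-t^2 - 2*t*y + 35*y^2)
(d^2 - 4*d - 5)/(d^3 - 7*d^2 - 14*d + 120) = (d + 1)/(d^2 - 2*d - 24)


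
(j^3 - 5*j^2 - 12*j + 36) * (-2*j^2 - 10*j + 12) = -2*j^5 + 86*j^3 - 12*j^2 - 504*j + 432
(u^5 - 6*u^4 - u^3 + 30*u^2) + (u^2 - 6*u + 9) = u^5 - 6*u^4 - u^3 + 31*u^2 - 6*u + 9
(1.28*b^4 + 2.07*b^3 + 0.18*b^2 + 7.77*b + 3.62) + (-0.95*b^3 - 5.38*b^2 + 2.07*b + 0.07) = 1.28*b^4 + 1.12*b^3 - 5.2*b^2 + 9.84*b + 3.69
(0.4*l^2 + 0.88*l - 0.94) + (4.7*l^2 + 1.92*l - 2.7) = 5.1*l^2 + 2.8*l - 3.64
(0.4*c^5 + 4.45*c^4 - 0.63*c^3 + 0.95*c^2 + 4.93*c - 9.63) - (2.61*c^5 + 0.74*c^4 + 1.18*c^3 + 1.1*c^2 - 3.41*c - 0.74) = -2.21*c^5 + 3.71*c^4 - 1.81*c^3 - 0.15*c^2 + 8.34*c - 8.89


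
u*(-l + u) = -l*u + u^2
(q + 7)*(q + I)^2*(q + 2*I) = q^4 + 7*q^3 + 4*I*q^3 - 5*q^2 + 28*I*q^2 - 35*q - 2*I*q - 14*I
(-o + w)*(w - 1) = -o*w + o + w^2 - w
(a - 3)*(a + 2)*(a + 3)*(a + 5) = a^4 + 7*a^3 + a^2 - 63*a - 90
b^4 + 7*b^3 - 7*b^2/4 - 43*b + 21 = (b - 2)*(b - 1/2)*(b + 7/2)*(b + 6)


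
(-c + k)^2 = c^2 - 2*c*k + k^2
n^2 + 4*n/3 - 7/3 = (n - 1)*(n + 7/3)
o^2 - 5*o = o*(o - 5)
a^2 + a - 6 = (a - 2)*(a + 3)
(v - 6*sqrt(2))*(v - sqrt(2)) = v^2 - 7*sqrt(2)*v + 12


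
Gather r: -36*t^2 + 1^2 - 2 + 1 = -36*t^2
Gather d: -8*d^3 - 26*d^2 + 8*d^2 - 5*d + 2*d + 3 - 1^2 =-8*d^3 - 18*d^2 - 3*d + 2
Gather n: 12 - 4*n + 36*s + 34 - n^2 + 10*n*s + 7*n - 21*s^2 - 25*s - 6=-n^2 + n*(10*s + 3) - 21*s^2 + 11*s + 40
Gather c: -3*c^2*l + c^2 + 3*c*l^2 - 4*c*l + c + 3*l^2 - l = c^2*(1 - 3*l) + c*(3*l^2 - 4*l + 1) + 3*l^2 - l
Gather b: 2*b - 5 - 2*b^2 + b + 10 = -2*b^2 + 3*b + 5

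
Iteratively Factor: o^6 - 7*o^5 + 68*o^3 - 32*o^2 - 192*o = (o - 4)*(o^5 - 3*o^4 - 12*o^3 + 20*o^2 + 48*o) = (o - 4)*(o + 2)*(o^4 - 5*o^3 - 2*o^2 + 24*o) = o*(o - 4)*(o + 2)*(o^3 - 5*o^2 - 2*o + 24) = o*(o - 4)*(o - 3)*(o + 2)*(o^2 - 2*o - 8) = o*(o - 4)^2*(o - 3)*(o + 2)*(o + 2)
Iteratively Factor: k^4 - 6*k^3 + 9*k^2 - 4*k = (k - 4)*(k^3 - 2*k^2 + k) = k*(k - 4)*(k^2 - 2*k + 1) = k*(k - 4)*(k - 1)*(k - 1)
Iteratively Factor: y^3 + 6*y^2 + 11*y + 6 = (y + 3)*(y^2 + 3*y + 2) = (y + 2)*(y + 3)*(y + 1)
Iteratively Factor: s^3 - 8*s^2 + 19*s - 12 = (s - 4)*(s^2 - 4*s + 3) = (s - 4)*(s - 1)*(s - 3)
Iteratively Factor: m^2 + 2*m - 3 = (m - 1)*(m + 3)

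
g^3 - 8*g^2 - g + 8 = (g - 8)*(g - 1)*(g + 1)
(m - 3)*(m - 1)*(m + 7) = m^3 + 3*m^2 - 25*m + 21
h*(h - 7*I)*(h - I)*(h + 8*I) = h^4 + 57*h^2 - 56*I*h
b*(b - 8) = b^2 - 8*b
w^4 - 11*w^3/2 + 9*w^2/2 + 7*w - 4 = (w - 4)*(w - 2)*(w - 1/2)*(w + 1)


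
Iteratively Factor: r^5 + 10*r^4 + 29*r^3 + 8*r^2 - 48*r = (r + 3)*(r^4 + 7*r^3 + 8*r^2 - 16*r) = (r + 3)*(r + 4)*(r^3 + 3*r^2 - 4*r) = (r + 3)*(r + 4)^2*(r^2 - r) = (r - 1)*(r + 3)*(r + 4)^2*(r)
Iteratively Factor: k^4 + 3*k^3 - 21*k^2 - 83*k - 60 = (k + 1)*(k^3 + 2*k^2 - 23*k - 60) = (k - 5)*(k + 1)*(k^2 + 7*k + 12) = (k - 5)*(k + 1)*(k + 3)*(k + 4)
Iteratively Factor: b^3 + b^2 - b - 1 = (b + 1)*(b^2 - 1) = (b - 1)*(b + 1)*(b + 1)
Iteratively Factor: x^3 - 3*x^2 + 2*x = (x - 1)*(x^2 - 2*x) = x*(x - 1)*(x - 2)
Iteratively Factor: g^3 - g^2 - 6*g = (g - 3)*(g^2 + 2*g) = (g - 3)*(g + 2)*(g)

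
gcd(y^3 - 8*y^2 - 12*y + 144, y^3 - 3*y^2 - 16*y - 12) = y - 6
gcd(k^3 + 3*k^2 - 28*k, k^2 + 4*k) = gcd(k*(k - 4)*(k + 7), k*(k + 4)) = k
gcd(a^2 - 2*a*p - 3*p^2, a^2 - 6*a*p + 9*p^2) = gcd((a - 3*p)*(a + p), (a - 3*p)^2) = -a + 3*p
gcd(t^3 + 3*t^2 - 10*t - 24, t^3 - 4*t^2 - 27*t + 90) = t - 3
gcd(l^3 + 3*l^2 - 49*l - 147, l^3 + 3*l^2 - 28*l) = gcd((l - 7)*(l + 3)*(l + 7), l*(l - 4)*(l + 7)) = l + 7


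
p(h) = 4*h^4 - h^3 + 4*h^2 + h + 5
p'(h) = 16*h^3 - 3*h^2 + 8*h + 1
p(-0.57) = 6.34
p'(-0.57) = -7.50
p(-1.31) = 24.58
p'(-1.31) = -50.60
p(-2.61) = 233.04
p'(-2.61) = -324.79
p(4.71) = 1962.50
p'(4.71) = 1643.92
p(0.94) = 11.77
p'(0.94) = 19.16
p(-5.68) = 4475.07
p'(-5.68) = -3073.23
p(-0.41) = 5.44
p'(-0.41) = -3.89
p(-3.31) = 561.92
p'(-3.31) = -638.58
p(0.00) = 5.00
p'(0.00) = 1.00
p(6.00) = 5123.00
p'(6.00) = 3397.00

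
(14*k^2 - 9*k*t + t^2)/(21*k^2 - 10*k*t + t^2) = (-2*k + t)/(-3*k + t)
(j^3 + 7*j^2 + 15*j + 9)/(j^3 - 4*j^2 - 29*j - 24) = (j + 3)/(j - 8)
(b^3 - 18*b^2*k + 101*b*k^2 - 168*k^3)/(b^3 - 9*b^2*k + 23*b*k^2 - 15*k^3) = (b^2 - 15*b*k + 56*k^2)/(b^2 - 6*b*k + 5*k^2)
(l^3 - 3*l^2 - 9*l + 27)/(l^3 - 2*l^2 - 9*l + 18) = (l - 3)/(l - 2)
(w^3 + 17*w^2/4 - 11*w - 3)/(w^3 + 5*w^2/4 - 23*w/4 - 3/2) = (w + 6)/(w + 3)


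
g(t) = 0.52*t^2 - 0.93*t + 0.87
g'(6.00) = 5.31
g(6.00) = 14.01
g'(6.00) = 5.31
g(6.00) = 14.01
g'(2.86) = 2.04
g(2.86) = 2.46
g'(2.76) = 1.94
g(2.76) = 2.26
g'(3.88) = 3.11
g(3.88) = 5.09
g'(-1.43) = -2.42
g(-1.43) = 3.26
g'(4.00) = 3.23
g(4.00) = 5.47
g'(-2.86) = -3.90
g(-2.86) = 7.78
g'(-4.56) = -5.67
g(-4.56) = 15.92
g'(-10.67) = -12.03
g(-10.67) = 69.99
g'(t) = 1.04*t - 0.93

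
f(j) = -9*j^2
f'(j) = -18*j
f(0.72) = -4.67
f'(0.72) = -12.96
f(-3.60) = -116.64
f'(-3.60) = 64.80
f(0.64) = -3.69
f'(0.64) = -11.52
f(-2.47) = -54.91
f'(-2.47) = 44.46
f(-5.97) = -320.77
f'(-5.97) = 107.46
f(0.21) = -0.40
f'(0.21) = -3.78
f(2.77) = -69.06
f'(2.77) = -49.86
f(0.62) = -3.46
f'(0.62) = -11.16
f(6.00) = -324.00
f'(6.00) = -108.00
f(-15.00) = -2025.00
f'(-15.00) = 270.00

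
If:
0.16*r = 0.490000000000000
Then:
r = 3.06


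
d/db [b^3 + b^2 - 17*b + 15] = 3*b^2 + 2*b - 17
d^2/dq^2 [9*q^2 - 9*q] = 18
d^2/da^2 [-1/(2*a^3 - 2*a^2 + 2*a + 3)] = 4*((3*a - 1)*(2*a^3 - 2*a^2 + 2*a + 3) - 2*(3*a^2 - 2*a + 1)^2)/(2*a^3 - 2*a^2 + 2*a + 3)^3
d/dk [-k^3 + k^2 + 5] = k*(2 - 3*k)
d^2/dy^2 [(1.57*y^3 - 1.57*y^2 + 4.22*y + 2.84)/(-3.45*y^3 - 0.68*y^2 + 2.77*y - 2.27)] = (-5.6843418860808e-14*y^7 + 44.74029*y^6 - 391.39353*y^5 - 227.47023*y^4 - 376.629624*y^3 + 596.24193*y^2 + 156.088938*y - 71.704194)/(41.063625*y^9 + 24.2811*y^8 - 94.123935*y^7 + 42.379937*y^6 + 107.524491*y^5 - 111.35787*y^4 + 6.42395*y^3 + 62.764365*y^2 - 42.820599*y + 11.697083)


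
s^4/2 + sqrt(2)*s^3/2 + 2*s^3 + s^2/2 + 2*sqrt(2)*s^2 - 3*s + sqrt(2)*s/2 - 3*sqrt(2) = (s/2 + 1)*(s - 1)*(s + 3)*(s + sqrt(2))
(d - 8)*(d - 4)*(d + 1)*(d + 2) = d^4 - 9*d^3 - 2*d^2 + 72*d + 64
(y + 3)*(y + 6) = y^2 + 9*y + 18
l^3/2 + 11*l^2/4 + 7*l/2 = l*(l/2 + 1)*(l + 7/2)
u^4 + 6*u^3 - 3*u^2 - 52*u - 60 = (u - 3)*(u + 2)^2*(u + 5)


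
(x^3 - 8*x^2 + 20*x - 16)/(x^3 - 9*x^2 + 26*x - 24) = (x - 2)/(x - 3)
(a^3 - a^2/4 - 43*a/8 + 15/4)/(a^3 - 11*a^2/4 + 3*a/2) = (a + 5/2)/a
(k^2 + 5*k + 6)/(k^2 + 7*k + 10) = (k + 3)/(k + 5)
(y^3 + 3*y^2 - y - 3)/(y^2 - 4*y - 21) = (y^2 - 1)/(y - 7)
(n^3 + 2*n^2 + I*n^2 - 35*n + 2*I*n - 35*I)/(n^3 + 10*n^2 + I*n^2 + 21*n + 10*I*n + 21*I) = (n - 5)/(n + 3)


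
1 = 1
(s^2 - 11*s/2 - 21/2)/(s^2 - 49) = (s + 3/2)/(s + 7)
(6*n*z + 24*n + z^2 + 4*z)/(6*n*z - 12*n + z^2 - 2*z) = (z + 4)/(z - 2)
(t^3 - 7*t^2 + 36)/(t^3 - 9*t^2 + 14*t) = (t^3 - 7*t^2 + 36)/(t*(t^2 - 9*t + 14))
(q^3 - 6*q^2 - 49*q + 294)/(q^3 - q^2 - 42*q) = (q^2 + q - 42)/(q*(q + 6))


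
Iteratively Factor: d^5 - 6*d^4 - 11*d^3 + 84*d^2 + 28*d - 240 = (d - 4)*(d^4 - 2*d^3 - 19*d^2 + 8*d + 60) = (d - 4)*(d + 3)*(d^3 - 5*d^2 - 4*d + 20) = (d - 5)*(d - 4)*(d + 3)*(d^2 - 4) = (d - 5)*(d - 4)*(d + 2)*(d + 3)*(d - 2)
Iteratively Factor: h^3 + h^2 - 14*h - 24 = (h + 2)*(h^2 - h - 12) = (h - 4)*(h + 2)*(h + 3)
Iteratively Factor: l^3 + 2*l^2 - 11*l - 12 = (l - 3)*(l^2 + 5*l + 4) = (l - 3)*(l + 4)*(l + 1)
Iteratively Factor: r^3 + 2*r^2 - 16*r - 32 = (r - 4)*(r^2 + 6*r + 8) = (r - 4)*(r + 4)*(r + 2)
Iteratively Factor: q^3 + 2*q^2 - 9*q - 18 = (q + 3)*(q^2 - q - 6) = (q - 3)*(q + 3)*(q + 2)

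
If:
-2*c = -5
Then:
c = 5/2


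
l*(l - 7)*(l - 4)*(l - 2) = l^4 - 13*l^3 + 50*l^2 - 56*l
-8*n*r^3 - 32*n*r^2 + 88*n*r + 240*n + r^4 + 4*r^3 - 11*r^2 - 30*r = (-8*n + r)*(r - 3)*(r + 2)*(r + 5)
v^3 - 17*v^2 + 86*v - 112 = (v - 8)*(v - 7)*(v - 2)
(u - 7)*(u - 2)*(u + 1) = u^3 - 8*u^2 + 5*u + 14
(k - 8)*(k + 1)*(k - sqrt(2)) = k^3 - 7*k^2 - sqrt(2)*k^2 - 8*k + 7*sqrt(2)*k + 8*sqrt(2)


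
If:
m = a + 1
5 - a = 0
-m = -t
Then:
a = 5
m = 6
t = 6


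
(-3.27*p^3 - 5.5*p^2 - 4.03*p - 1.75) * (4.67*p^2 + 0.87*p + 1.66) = -15.2709*p^5 - 28.5299*p^4 - 29.0333*p^3 - 20.8086*p^2 - 8.2123*p - 2.905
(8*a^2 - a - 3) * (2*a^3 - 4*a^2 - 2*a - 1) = 16*a^5 - 34*a^4 - 18*a^3 + 6*a^2 + 7*a + 3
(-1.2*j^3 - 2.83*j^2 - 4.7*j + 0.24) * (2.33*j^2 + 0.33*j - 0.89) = -2.796*j^5 - 6.9899*j^4 - 10.8169*j^3 + 1.5269*j^2 + 4.2622*j - 0.2136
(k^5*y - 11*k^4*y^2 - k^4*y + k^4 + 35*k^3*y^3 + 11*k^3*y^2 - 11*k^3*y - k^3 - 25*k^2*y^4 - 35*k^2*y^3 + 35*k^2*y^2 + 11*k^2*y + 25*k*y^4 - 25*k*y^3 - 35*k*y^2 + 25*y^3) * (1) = k^5*y - 11*k^4*y^2 - k^4*y + k^4 + 35*k^3*y^3 + 11*k^3*y^2 - 11*k^3*y - k^3 - 25*k^2*y^4 - 35*k^2*y^3 + 35*k^2*y^2 + 11*k^2*y + 25*k*y^4 - 25*k*y^3 - 35*k*y^2 + 25*y^3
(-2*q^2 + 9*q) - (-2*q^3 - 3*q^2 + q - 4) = 2*q^3 + q^2 + 8*q + 4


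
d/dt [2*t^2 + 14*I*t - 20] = 4*t + 14*I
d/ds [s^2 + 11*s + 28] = 2*s + 11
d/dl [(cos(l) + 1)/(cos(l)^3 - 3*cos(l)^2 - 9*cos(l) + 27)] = 2*(cos(l)^2 + 3*cos(l) + 6)*sin(l)/((cos(l) - 3)^3*(cos(l) + 3)^2)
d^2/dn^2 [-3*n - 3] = 0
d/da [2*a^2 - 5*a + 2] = 4*a - 5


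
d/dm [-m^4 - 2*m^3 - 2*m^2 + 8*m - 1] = -4*m^3 - 6*m^2 - 4*m + 8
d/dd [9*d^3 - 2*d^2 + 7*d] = 27*d^2 - 4*d + 7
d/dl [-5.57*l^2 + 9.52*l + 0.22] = 9.52 - 11.14*l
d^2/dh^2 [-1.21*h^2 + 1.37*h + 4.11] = -2.42000000000000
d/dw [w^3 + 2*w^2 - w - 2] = 3*w^2 + 4*w - 1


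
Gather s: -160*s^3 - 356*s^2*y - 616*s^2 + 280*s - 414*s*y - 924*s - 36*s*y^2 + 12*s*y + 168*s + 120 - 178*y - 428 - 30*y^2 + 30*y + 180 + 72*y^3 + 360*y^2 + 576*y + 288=-160*s^3 + s^2*(-356*y - 616) + s*(-36*y^2 - 402*y - 476) + 72*y^3 + 330*y^2 + 428*y + 160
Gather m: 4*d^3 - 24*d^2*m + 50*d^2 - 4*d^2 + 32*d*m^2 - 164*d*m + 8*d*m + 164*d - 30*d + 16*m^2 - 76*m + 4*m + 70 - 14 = 4*d^3 + 46*d^2 + 134*d + m^2*(32*d + 16) + m*(-24*d^2 - 156*d - 72) + 56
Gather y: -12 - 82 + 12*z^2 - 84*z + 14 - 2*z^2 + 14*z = 10*z^2 - 70*z - 80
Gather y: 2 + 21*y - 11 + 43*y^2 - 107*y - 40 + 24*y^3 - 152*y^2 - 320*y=24*y^3 - 109*y^2 - 406*y - 49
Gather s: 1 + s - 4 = s - 3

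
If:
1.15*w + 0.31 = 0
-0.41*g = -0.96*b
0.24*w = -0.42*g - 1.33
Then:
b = -1.29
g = -3.01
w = -0.27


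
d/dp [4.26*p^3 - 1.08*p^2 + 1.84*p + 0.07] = 12.78*p^2 - 2.16*p + 1.84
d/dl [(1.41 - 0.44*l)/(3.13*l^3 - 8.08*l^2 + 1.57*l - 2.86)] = (2.7544*l^3 - 16.7951*l^2 + 22.7856*l - 0.9553)/(9.7969*l^6 - 50.5808*l^5 + 75.1146*l^4 - 43.2748*l^3 + 48.6825*l^2 - 8.9804*l + 8.1796)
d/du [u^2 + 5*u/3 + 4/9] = 2*u + 5/3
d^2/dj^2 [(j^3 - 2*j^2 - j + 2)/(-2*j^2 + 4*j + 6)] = -2/(j^3 - 9*j^2 + 27*j - 27)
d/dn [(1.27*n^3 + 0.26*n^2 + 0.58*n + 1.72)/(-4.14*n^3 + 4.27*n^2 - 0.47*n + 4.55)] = (6.4993*n^4 + 3.6086*n^3 + 36.0991*n^2 - 12.3228*n + 3.4474)/(17.1396*n^6 - 35.3556*n^5 + 22.1245*n^4 - 41.6878*n^3 + 39.0779*n^2 - 4.277*n + 20.7025)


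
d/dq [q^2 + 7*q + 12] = 2*q + 7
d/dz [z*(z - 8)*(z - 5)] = 3*z^2 - 26*z + 40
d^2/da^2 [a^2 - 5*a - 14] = 2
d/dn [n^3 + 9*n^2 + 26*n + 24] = 3*n^2 + 18*n + 26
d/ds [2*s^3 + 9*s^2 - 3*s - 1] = 6*s^2 + 18*s - 3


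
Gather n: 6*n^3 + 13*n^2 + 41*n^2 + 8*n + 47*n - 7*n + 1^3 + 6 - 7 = 6*n^3 + 54*n^2 + 48*n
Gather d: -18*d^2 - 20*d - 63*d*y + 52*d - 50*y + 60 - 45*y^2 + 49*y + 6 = -18*d^2 + d*(32 - 63*y) - 45*y^2 - y + 66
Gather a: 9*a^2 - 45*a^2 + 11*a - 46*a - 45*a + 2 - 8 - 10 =-36*a^2 - 80*a - 16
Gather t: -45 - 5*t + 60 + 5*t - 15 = 0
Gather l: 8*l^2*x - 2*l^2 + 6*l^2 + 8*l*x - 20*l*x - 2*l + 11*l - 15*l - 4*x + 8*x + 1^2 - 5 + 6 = l^2*(8*x + 4) + l*(-12*x - 6) + 4*x + 2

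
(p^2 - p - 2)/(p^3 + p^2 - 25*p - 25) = (p - 2)/(p^2 - 25)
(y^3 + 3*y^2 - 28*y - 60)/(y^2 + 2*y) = y + 1 - 30/y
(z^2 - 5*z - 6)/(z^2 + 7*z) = (z^2 - 5*z - 6)/(z*(z + 7))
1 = 1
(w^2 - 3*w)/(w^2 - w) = (w - 3)/(w - 1)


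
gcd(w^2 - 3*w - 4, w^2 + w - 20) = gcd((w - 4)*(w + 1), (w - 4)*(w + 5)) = w - 4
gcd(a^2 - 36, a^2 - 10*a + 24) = a - 6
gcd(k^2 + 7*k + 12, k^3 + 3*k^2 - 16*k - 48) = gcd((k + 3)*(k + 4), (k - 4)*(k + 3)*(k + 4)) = k^2 + 7*k + 12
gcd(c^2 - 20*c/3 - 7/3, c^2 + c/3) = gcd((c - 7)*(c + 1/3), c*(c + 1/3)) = c + 1/3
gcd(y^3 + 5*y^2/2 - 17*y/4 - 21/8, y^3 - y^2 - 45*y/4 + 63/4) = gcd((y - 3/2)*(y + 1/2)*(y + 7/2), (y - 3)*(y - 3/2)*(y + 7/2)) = y^2 + 2*y - 21/4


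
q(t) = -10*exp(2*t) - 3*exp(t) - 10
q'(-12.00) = 0.00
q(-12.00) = -10.00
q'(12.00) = -529782930861.24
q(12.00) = -264891709572.81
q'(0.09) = -27.23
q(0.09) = -25.25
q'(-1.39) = -1.99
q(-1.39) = -11.37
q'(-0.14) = -17.72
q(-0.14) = -20.17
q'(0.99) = -152.93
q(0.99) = -90.50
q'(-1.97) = -0.81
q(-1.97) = -10.61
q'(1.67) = -580.32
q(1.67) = -308.13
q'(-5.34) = -0.01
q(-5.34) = -10.01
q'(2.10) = -1358.23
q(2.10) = -701.36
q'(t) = -20*exp(2*t) - 3*exp(t)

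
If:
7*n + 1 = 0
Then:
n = -1/7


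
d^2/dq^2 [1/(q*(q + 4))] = 2*(q^2 + q*(q + 4) + (q + 4)^2)/(q^3*(q + 4)^3)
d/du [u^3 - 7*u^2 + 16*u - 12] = 3*u^2 - 14*u + 16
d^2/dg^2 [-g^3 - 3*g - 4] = -6*g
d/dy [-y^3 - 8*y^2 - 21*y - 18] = -3*y^2 - 16*y - 21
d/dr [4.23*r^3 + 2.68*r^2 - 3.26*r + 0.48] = 12.69*r^2 + 5.36*r - 3.26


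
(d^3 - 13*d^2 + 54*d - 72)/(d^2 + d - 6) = (d^3 - 13*d^2 + 54*d - 72)/(d^2 + d - 6)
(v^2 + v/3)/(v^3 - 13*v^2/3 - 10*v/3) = (3*v + 1)/(3*v^2 - 13*v - 10)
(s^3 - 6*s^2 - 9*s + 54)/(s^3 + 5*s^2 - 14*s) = (s^3 - 6*s^2 - 9*s + 54)/(s*(s^2 + 5*s - 14))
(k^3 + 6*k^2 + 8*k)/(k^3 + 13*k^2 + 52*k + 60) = k*(k + 4)/(k^2 + 11*k + 30)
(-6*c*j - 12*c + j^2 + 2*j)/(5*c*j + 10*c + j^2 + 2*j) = (-6*c + j)/(5*c + j)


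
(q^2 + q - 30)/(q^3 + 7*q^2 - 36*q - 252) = (q - 5)/(q^2 + q - 42)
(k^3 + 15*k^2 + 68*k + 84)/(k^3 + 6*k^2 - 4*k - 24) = (k + 7)/(k - 2)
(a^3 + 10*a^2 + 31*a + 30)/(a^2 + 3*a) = a + 7 + 10/a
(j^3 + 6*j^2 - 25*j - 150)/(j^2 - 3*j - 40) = (j^2 + j - 30)/(j - 8)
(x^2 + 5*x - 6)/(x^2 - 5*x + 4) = (x + 6)/(x - 4)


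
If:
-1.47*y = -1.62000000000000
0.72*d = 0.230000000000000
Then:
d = 0.32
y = 1.10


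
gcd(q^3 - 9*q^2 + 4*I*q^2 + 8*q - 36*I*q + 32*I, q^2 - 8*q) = q - 8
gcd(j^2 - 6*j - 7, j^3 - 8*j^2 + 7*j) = j - 7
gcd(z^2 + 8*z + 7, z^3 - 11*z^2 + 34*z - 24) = 1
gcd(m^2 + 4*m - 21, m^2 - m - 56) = m + 7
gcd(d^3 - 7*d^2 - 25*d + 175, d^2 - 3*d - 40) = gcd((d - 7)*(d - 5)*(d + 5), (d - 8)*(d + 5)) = d + 5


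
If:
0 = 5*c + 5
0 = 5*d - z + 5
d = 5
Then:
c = -1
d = 5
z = 30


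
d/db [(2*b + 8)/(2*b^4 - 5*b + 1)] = 2*(2*b^4 - 5*b - (b + 4)*(8*b^3 - 5) + 1)/(2*b^4 - 5*b + 1)^2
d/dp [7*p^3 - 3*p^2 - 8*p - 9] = 21*p^2 - 6*p - 8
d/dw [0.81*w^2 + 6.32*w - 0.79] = 1.62*w + 6.32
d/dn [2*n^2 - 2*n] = 4*n - 2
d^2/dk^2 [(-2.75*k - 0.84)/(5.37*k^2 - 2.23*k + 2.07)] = (-(2.75*k + 0.84)*(10.74*k - 2.23)*(21.48*k - 4.46) + (88.605*k - 3.2434)*(5.37*k^2 - 2.23*k + 2.07))/(5.37*k^2 - 2.23*k + 2.07)^3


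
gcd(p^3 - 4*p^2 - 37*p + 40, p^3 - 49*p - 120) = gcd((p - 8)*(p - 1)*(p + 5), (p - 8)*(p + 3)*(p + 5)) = p^2 - 3*p - 40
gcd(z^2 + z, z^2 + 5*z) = z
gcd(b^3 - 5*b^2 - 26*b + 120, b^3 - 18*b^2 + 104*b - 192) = b^2 - 10*b + 24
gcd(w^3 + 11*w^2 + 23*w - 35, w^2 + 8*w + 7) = w + 7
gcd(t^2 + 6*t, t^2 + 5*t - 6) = t + 6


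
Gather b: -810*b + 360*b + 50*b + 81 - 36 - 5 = 40 - 400*b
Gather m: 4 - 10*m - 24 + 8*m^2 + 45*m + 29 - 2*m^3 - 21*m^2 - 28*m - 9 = -2*m^3 - 13*m^2 + 7*m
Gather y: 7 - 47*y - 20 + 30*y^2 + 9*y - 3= 30*y^2 - 38*y - 16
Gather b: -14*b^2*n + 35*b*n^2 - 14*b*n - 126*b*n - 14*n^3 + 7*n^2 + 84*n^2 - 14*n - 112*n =-14*b^2*n + b*(35*n^2 - 140*n) - 14*n^3 + 91*n^2 - 126*n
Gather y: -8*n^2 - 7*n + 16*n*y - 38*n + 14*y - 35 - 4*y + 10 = -8*n^2 - 45*n + y*(16*n + 10) - 25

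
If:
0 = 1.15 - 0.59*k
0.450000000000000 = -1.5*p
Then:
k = 1.95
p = -0.30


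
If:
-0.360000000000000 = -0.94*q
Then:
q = 0.38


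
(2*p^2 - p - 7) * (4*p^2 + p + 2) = 8*p^4 - 2*p^3 - 25*p^2 - 9*p - 14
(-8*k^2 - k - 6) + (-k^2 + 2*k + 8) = -9*k^2 + k + 2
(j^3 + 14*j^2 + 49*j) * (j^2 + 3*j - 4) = j^5 + 17*j^4 + 87*j^3 + 91*j^2 - 196*j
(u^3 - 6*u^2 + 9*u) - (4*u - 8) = u^3 - 6*u^2 + 5*u + 8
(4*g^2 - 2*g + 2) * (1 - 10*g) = -40*g^3 + 24*g^2 - 22*g + 2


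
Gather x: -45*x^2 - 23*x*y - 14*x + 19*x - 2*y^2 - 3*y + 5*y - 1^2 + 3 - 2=-45*x^2 + x*(5 - 23*y) - 2*y^2 + 2*y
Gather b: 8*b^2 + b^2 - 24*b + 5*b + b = 9*b^2 - 18*b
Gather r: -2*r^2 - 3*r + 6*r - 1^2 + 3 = -2*r^2 + 3*r + 2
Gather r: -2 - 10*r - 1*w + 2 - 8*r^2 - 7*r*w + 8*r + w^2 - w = -8*r^2 + r*(-7*w - 2) + w^2 - 2*w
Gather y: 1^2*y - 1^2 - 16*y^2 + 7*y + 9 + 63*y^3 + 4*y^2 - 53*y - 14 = 63*y^3 - 12*y^2 - 45*y - 6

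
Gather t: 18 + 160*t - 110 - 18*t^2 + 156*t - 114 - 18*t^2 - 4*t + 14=-36*t^2 + 312*t - 192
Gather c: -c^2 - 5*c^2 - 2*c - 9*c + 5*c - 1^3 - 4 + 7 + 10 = -6*c^2 - 6*c + 12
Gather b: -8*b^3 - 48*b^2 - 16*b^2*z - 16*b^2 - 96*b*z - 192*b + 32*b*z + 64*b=-8*b^3 + b^2*(-16*z - 64) + b*(-64*z - 128)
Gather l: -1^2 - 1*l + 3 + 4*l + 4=3*l + 6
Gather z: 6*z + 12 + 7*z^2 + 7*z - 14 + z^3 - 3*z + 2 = z^3 + 7*z^2 + 10*z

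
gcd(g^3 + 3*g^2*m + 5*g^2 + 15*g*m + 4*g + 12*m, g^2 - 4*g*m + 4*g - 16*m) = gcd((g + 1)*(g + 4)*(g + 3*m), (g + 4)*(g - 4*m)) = g + 4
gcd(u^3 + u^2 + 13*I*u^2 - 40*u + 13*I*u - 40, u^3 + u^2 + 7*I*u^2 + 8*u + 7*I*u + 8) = u^2 + u*(1 + 8*I) + 8*I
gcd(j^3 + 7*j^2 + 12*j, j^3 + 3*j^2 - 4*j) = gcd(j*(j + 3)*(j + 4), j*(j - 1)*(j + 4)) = j^2 + 4*j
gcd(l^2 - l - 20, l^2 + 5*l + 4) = l + 4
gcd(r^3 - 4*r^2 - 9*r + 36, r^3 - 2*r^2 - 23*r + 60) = r^2 - 7*r + 12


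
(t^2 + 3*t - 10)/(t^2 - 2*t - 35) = (t - 2)/(t - 7)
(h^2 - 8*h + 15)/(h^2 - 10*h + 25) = (h - 3)/(h - 5)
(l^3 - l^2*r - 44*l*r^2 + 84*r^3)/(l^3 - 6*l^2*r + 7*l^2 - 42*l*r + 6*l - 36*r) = (l^2 + 5*l*r - 14*r^2)/(l^2 + 7*l + 6)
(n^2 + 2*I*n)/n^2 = (n + 2*I)/n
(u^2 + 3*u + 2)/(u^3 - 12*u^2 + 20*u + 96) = (u + 1)/(u^2 - 14*u + 48)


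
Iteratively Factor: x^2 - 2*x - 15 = (x - 5)*(x + 3)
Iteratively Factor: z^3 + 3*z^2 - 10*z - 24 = (z + 2)*(z^2 + z - 12) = (z + 2)*(z + 4)*(z - 3)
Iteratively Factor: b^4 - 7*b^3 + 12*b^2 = (b)*(b^3 - 7*b^2 + 12*b) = b^2*(b^2 - 7*b + 12) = b^2*(b - 3)*(b - 4)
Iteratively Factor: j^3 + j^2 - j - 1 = (j - 1)*(j^2 + 2*j + 1) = (j - 1)*(j + 1)*(j + 1)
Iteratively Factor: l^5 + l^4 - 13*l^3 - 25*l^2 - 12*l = (l + 1)*(l^4 - 13*l^2 - 12*l) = (l + 1)^2*(l^3 - l^2 - 12*l) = (l + 1)^2*(l + 3)*(l^2 - 4*l) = (l - 4)*(l + 1)^2*(l + 3)*(l)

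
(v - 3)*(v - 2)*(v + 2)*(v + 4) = v^4 + v^3 - 16*v^2 - 4*v + 48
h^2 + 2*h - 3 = (h - 1)*(h + 3)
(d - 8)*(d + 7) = d^2 - d - 56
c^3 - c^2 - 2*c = c*(c - 2)*(c + 1)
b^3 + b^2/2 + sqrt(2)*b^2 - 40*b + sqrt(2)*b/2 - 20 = (b + 1/2)*(b - 4*sqrt(2))*(b + 5*sqrt(2))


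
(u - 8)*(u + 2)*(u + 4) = u^3 - 2*u^2 - 40*u - 64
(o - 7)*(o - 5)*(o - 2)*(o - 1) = o^4 - 15*o^3 + 73*o^2 - 129*o + 70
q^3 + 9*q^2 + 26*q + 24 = (q + 2)*(q + 3)*(q + 4)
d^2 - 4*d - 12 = (d - 6)*(d + 2)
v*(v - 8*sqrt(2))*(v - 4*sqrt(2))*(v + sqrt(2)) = v^4 - 11*sqrt(2)*v^3 + 40*v^2 + 64*sqrt(2)*v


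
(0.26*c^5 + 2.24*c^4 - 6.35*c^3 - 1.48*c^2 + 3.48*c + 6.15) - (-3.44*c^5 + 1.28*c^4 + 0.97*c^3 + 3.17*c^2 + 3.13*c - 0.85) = 3.7*c^5 + 0.96*c^4 - 7.32*c^3 - 4.65*c^2 + 0.35*c + 7.0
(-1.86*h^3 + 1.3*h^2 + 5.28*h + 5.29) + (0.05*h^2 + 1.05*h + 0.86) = -1.86*h^3 + 1.35*h^2 + 6.33*h + 6.15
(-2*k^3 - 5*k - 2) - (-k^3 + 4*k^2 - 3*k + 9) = -k^3 - 4*k^2 - 2*k - 11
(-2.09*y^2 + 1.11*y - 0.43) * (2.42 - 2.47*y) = 5.1623*y^3 - 7.7995*y^2 + 3.7483*y - 1.0406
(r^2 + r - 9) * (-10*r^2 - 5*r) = -10*r^4 - 15*r^3 + 85*r^2 + 45*r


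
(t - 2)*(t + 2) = t^2 - 4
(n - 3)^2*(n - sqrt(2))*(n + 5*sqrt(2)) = n^4 - 6*n^3 + 4*sqrt(2)*n^3 - 24*sqrt(2)*n^2 - n^2 + 36*sqrt(2)*n + 60*n - 90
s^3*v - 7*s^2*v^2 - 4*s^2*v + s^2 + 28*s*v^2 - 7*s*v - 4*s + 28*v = (s - 4)*(s - 7*v)*(s*v + 1)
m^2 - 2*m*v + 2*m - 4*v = (m + 2)*(m - 2*v)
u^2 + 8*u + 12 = (u + 2)*(u + 6)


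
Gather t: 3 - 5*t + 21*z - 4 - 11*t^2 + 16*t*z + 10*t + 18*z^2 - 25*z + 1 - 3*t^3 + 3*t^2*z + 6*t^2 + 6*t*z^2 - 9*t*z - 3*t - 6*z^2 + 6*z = -3*t^3 + t^2*(3*z - 5) + t*(6*z^2 + 7*z + 2) + 12*z^2 + 2*z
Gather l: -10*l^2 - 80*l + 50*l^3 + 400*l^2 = 50*l^3 + 390*l^2 - 80*l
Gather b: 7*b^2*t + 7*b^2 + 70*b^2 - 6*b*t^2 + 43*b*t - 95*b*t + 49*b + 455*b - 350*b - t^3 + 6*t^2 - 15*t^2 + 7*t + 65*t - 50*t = b^2*(7*t + 77) + b*(-6*t^2 - 52*t + 154) - t^3 - 9*t^2 + 22*t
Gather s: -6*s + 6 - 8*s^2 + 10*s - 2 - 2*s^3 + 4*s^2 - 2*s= -2*s^3 - 4*s^2 + 2*s + 4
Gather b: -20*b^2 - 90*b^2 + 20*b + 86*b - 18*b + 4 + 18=-110*b^2 + 88*b + 22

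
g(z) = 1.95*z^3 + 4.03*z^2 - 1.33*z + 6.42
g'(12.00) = 937.79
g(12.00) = 3940.38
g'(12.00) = 937.79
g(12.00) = 3940.38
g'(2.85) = 69.16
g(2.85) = 80.50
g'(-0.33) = -3.35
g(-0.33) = 7.23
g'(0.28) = 1.39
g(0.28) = 6.41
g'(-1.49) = -0.35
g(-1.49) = 10.90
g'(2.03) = 39.14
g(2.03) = 36.64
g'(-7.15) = 240.11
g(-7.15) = -490.82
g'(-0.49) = -3.87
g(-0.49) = 7.81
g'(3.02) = 76.37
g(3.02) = 92.87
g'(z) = 5.85*z^2 + 8.06*z - 1.33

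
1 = 1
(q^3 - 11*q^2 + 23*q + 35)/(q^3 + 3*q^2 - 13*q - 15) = (q^2 - 12*q + 35)/(q^2 + 2*q - 15)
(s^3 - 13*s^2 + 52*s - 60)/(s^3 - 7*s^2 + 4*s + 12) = (s - 5)/(s + 1)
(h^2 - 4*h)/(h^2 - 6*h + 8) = h/(h - 2)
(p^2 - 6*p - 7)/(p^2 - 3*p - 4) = (p - 7)/(p - 4)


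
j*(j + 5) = j^2 + 5*j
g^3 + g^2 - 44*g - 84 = (g - 7)*(g + 2)*(g + 6)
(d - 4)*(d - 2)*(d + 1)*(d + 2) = d^4 - 3*d^3 - 8*d^2 + 12*d + 16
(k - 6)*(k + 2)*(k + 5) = k^3 + k^2 - 32*k - 60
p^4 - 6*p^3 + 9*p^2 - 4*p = p*(p - 4)*(p - 1)^2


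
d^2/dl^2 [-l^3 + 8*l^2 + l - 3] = 16 - 6*l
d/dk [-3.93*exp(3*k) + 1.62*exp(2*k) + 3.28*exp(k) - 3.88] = (-11.79*exp(2*k) + 3.24*exp(k) + 3.28)*exp(k)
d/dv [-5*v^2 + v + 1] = 1 - 10*v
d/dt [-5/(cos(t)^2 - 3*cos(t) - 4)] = 5*(3 - 2*cos(t))*sin(t)/(sin(t)^2 + 3*cos(t) + 3)^2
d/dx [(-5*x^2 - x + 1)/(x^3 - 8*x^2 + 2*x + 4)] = (5*x^4 + 2*x^3 - 21*x^2 - 24*x - 6)/(x^6 - 16*x^5 + 68*x^4 - 24*x^3 - 60*x^2 + 16*x + 16)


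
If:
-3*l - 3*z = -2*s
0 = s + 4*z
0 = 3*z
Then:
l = 0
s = 0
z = 0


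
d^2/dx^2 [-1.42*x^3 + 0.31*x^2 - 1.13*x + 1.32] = 0.62 - 8.52*x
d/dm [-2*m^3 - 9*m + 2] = -6*m^2 - 9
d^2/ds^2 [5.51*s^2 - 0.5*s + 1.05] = 11.0200000000000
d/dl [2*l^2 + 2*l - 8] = 4*l + 2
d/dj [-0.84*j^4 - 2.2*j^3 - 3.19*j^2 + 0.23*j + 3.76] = -3.36*j^3 - 6.6*j^2 - 6.38*j + 0.23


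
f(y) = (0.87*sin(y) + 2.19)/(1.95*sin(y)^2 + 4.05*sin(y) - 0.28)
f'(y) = (-3.9*sin(y)*cos(y) - 4.05*cos(y))*(0.87*sin(y) + 2.19)/(1.95*sin(y)^2 + 4.05*sin(y) - 0.28)^2 + 0.87*cos(y)/(1.95*sin(y)^2 + 4.05*sin(y) - 0.28)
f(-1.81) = -0.57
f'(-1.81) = 0.10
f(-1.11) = -0.60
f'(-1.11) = -0.23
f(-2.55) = -0.88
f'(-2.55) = 1.08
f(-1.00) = -0.63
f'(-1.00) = -0.32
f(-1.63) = -0.56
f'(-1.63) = 0.02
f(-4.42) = 0.56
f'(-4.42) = 0.19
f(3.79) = -0.83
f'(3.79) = 0.90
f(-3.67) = 1.16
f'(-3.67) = 2.35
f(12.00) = -0.91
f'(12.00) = -1.18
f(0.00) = -7.82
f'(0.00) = -116.24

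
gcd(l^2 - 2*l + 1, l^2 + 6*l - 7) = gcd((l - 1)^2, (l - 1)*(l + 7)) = l - 1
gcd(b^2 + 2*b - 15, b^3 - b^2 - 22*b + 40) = b + 5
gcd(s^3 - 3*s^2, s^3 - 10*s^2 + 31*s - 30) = s - 3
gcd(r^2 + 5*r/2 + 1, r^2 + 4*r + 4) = r + 2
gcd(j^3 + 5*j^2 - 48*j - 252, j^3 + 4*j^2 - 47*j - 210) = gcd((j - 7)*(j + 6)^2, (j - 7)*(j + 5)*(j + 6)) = j^2 - j - 42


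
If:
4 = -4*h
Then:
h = -1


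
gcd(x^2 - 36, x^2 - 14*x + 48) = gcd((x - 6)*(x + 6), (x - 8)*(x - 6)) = x - 6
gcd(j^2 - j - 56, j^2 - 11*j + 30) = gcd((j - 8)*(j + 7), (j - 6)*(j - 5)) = 1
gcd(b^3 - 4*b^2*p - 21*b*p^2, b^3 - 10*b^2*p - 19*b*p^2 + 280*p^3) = -b + 7*p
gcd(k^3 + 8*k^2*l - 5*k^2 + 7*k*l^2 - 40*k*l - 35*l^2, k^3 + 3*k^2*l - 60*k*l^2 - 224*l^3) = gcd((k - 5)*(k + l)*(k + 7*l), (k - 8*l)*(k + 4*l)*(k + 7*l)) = k + 7*l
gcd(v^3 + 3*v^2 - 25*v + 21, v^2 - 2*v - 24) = 1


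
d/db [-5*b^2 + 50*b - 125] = 50 - 10*b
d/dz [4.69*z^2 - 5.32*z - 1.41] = 9.38*z - 5.32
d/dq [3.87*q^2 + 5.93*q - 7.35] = 7.74*q + 5.93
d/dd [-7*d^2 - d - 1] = -14*d - 1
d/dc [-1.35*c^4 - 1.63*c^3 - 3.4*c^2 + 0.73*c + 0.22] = -5.4*c^3 - 4.89*c^2 - 6.8*c + 0.73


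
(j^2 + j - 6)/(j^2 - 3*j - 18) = (j - 2)/(j - 6)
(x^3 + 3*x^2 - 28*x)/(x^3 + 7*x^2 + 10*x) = (x^2 + 3*x - 28)/(x^2 + 7*x + 10)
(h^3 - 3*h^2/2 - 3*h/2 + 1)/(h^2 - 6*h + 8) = (2*h^2 + h - 1)/(2*(h - 4))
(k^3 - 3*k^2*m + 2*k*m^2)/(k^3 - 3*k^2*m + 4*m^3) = k*(k - m)/(k^2 - k*m - 2*m^2)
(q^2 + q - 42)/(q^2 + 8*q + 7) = (q - 6)/(q + 1)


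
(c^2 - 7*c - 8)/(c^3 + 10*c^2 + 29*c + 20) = (c - 8)/(c^2 + 9*c + 20)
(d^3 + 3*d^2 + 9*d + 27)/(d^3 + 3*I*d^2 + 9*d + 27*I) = (d + 3)/(d + 3*I)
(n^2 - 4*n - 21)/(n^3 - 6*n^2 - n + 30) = (n^2 - 4*n - 21)/(n^3 - 6*n^2 - n + 30)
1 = 1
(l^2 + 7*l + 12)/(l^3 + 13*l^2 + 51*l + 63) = (l + 4)/(l^2 + 10*l + 21)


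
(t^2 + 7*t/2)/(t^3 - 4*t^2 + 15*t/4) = 2*(2*t + 7)/(4*t^2 - 16*t + 15)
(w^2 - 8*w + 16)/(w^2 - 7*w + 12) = (w - 4)/(w - 3)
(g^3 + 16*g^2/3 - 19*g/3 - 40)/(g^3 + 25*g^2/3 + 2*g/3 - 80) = (g + 3)/(g + 6)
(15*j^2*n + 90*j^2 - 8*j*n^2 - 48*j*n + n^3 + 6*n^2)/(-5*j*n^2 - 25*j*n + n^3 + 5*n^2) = (-3*j*n - 18*j + n^2 + 6*n)/(n*(n + 5))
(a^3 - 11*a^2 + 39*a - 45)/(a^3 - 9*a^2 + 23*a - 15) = (a - 3)/(a - 1)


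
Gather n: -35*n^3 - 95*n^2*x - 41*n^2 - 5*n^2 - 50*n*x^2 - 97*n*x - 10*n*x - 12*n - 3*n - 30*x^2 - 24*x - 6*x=-35*n^3 + n^2*(-95*x - 46) + n*(-50*x^2 - 107*x - 15) - 30*x^2 - 30*x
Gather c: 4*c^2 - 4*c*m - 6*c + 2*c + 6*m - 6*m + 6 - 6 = 4*c^2 + c*(-4*m - 4)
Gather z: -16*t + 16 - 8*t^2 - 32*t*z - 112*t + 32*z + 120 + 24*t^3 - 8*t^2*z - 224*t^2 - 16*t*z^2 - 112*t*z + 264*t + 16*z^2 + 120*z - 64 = 24*t^3 - 232*t^2 + 136*t + z^2*(16 - 16*t) + z*(-8*t^2 - 144*t + 152) + 72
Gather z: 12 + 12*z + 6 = 12*z + 18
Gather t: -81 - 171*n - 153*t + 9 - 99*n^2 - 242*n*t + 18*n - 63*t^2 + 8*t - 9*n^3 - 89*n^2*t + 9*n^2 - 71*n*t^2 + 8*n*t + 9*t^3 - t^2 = -9*n^3 - 90*n^2 - 153*n + 9*t^3 + t^2*(-71*n - 64) + t*(-89*n^2 - 234*n - 145) - 72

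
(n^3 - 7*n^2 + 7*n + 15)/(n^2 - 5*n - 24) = (-n^3 + 7*n^2 - 7*n - 15)/(-n^2 + 5*n + 24)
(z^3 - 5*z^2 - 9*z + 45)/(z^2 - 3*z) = z - 2 - 15/z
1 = 1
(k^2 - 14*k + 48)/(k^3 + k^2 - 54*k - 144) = (k - 6)/(k^2 + 9*k + 18)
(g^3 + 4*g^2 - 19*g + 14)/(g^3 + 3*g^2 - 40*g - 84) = (g^2 - 3*g + 2)/(g^2 - 4*g - 12)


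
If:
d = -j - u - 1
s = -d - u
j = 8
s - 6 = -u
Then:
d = -6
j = 8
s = 9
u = -3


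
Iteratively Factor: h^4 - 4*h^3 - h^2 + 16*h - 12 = (h - 3)*(h^3 - h^2 - 4*h + 4) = (h - 3)*(h - 1)*(h^2 - 4) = (h - 3)*(h - 1)*(h + 2)*(h - 2)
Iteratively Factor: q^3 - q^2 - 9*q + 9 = (q - 1)*(q^2 - 9) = (q - 1)*(q + 3)*(q - 3)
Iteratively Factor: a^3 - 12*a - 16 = (a + 2)*(a^2 - 2*a - 8) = (a - 4)*(a + 2)*(a + 2)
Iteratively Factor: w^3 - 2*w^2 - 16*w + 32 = (w - 4)*(w^2 + 2*w - 8) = (w - 4)*(w + 4)*(w - 2)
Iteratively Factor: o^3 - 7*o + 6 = (o - 2)*(o^2 + 2*o - 3) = (o - 2)*(o - 1)*(o + 3)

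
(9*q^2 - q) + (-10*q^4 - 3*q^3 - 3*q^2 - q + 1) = -10*q^4 - 3*q^3 + 6*q^2 - 2*q + 1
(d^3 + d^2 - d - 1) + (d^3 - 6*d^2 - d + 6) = 2*d^3 - 5*d^2 - 2*d + 5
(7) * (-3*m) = -21*m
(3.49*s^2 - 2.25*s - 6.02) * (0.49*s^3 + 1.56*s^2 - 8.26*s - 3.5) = 1.7101*s^5 + 4.3419*s^4 - 35.2872*s^3 - 3.0212*s^2 + 57.6002*s + 21.07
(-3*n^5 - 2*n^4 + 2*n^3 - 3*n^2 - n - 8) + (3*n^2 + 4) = -3*n^5 - 2*n^4 + 2*n^3 - n - 4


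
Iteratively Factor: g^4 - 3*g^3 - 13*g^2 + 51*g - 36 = (g - 3)*(g^3 - 13*g + 12) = (g - 3)*(g - 1)*(g^2 + g - 12) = (g - 3)*(g - 1)*(g + 4)*(g - 3)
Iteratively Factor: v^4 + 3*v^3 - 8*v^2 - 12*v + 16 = (v + 2)*(v^3 + v^2 - 10*v + 8) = (v - 1)*(v + 2)*(v^2 + 2*v - 8) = (v - 1)*(v + 2)*(v + 4)*(v - 2)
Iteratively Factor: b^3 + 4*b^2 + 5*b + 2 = (b + 1)*(b^2 + 3*b + 2) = (b + 1)^2*(b + 2)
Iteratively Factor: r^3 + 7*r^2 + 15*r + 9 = (r + 1)*(r^2 + 6*r + 9) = (r + 1)*(r + 3)*(r + 3)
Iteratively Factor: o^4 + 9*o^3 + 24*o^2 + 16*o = (o + 1)*(o^3 + 8*o^2 + 16*o) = (o + 1)*(o + 4)*(o^2 + 4*o) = o*(o + 1)*(o + 4)*(o + 4)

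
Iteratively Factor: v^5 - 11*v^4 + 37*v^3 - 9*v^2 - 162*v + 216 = (v - 3)*(v^4 - 8*v^3 + 13*v^2 + 30*v - 72) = (v - 3)^2*(v^3 - 5*v^2 - 2*v + 24) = (v - 3)^3*(v^2 - 2*v - 8) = (v - 4)*(v - 3)^3*(v + 2)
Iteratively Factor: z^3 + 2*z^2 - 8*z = (z)*(z^2 + 2*z - 8) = z*(z - 2)*(z + 4)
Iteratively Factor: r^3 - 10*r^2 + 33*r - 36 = (r - 4)*(r^2 - 6*r + 9) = (r - 4)*(r - 3)*(r - 3)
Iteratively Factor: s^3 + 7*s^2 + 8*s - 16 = (s - 1)*(s^2 + 8*s + 16) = (s - 1)*(s + 4)*(s + 4)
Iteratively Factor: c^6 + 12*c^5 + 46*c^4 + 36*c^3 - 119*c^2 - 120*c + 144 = (c - 1)*(c^5 + 13*c^4 + 59*c^3 + 95*c^2 - 24*c - 144) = (c - 1)*(c + 4)*(c^4 + 9*c^3 + 23*c^2 + 3*c - 36) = (c - 1)^2*(c + 4)*(c^3 + 10*c^2 + 33*c + 36) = (c - 1)^2*(c + 3)*(c + 4)*(c^2 + 7*c + 12) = (c - 1)^2*(c + 3)^2*(c + 4)*(c + 4)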